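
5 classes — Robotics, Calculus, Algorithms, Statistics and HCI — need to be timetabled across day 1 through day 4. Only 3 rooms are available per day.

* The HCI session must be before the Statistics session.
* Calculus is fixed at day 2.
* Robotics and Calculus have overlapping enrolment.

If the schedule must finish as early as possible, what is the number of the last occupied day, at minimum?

The precedence chain requires at least 2 distinct days.
With at most 3 per day and 5 classes, at least 2 days are needed.
2 works (last occupied day: day 2): for example Algorithms -> day 1, HCI -> day 1, Calculus -> day 2, Robotics -> day 1, Statistics -> day 2.

day 2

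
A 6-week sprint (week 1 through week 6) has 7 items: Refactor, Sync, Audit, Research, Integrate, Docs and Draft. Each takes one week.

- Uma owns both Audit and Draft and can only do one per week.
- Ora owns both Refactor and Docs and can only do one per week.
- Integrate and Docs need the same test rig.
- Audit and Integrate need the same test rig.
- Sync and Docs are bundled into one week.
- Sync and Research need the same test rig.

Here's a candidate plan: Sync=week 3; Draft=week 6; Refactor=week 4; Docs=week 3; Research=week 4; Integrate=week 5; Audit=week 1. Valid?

Yes, all constraints hold

Audit and Integrate need the same test rig — holds.
Uma owns both Audit and Draft and can only do one per week — holds.
Integrate and Docs need the same test rig — holds.
Sync and Docs are bundled into one week — holds.
Sync and Research need the same test rig — holds.
Ora owns both Refactor and Docs and can only do one per week — holds.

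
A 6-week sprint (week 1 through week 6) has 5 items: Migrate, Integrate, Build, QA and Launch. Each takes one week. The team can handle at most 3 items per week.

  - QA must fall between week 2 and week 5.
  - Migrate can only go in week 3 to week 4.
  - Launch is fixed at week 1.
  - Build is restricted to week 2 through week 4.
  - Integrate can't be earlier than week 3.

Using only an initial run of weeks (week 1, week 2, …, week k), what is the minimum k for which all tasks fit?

With at most 3 per week and 5 tasks, at least 2 weeks are needed.
Migrate can't be placed before week 3, so the schedule must run through at least week 3.
3 works (last occupied week: week 3): for example Build -> week 2, Migrate -> week 3, Integrate -> week 3, QA -> week 2, Launch -> week 1.

3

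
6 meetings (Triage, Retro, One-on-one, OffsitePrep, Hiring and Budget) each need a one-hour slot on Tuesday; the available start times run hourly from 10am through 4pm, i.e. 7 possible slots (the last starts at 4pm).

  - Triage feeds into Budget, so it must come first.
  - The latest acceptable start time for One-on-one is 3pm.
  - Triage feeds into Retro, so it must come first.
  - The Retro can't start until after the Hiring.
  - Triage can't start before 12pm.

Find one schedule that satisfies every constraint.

One-on-one=10am, Retro=1pm, Triage=12pm, Budget=1pm, Hiring=10am, OffsitePrep=10am

Checking: Triage(12pm) before Retro(1pm); Triage(12pm) before Budget(1pm); Hiring(10am) before Retro(1pm); One-on-one=10am in [10am,3pm]; Triage=12pm in [12pm,4pm].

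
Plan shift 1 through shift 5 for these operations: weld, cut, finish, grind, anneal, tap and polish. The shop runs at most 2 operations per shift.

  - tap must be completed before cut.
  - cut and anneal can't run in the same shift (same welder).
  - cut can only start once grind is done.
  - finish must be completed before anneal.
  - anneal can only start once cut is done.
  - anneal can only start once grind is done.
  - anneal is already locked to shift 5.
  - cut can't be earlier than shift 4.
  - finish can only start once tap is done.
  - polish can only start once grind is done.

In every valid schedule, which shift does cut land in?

shift 4

cut's window is shift 4–shift 5.
anneal is fixed at shift 5, and cut can't share a shift with anneal.
So cut must be shift 4.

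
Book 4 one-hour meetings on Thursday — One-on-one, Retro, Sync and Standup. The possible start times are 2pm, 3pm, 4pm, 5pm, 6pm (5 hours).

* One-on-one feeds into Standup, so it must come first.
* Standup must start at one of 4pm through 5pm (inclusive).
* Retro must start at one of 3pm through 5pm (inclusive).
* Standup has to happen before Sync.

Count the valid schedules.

21

Splitting on One-on-one: it can be 2pm (9), 3pm (9), 4pm (3). Listing each branch's schedules as (Retro, Sync, Standup):
One-on-one=2pm: (3pm,5pm,4pm) (3pm,6pm,4pm) (3pm,6pm,5pm) (4pm,5pm,4pm) (4pm,6pm,4pm) (4pm,6pm,5pm) (5pm,5pm,4pm) (5pm,6pm,4pm) (5pm,6pm,5pm) — 9.
One-on-one=3pm: (3pm,5pm,4pm) (3pm,6pm,4pm) (3pm,6pm,5pm) (4pm,5pm,4pm) (4pm,6pm,4pm) (4pm,6pm,5pm) (5pm,5pm,4pm) (5pm,6pm,4pm) (5pm,6pm,5pm) — 9.
One-on-one=4pm: (3pm,6pm,5pm) (4pm,6pm,5pm) (5pm,6pm,5pm) — 3.
Summing: 9 + 9 + 3 = 21.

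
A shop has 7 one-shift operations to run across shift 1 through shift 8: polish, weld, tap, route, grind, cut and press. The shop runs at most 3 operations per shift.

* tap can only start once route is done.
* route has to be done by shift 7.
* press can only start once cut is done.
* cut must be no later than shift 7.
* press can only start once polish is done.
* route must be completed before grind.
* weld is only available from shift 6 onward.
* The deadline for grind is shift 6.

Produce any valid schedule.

cut=shift 1; press=shift 2; polish=shift 1; grind=shift 2; route=shift 1; weld=shift 6; tap=shift 2

Checking: polish(shift 1) before press(shift 2); route(shift 1) before tap(shift 2); cut(shift 1) before press(shift 2); route(shift 1) before grind(shift 2); weld=shift 6 in [shift 6,shift 8]; grind=shift 2 in [shift 1,shift 6]; route=shift 1 in [shift 1,shift 7]; cut=shift 1 in [shift 1,shift 7]; max 3 per shift (cap 3).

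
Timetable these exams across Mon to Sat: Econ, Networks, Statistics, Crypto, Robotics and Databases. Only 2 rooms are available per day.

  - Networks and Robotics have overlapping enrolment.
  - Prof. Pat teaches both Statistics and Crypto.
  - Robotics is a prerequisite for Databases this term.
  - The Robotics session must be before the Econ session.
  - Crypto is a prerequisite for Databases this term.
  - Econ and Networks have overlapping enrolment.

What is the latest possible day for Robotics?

Fri

Downstream work caps Robotics at Fri.
Robotics at Fri is achievable: Robotics -> Fri, Econ -> Sat, Crypto -> Mon, Databases -> Sat, Networks -> Mon, Statistics -> Tue.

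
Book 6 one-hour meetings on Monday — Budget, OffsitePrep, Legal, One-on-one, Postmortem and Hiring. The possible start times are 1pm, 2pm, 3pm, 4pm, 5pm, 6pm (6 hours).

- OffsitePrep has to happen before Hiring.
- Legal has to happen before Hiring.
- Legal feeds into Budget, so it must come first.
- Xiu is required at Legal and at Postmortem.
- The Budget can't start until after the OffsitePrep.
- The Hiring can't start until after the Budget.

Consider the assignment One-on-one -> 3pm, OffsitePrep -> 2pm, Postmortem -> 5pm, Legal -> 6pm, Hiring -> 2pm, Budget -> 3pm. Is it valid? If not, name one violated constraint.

The Hiring can't start until after the Budget — violated.
OffsitePrep has to happen before Hiring — violated.
Legal feeds into Budget, so it must come first — violated.
Xiu is required at Legal and at Postmortem — holds.
Legal has to happen before Hiring — violated.
The Budget can't start until after the OffsitePrep — holds.

Invalid. Legal has to happen before Hiring.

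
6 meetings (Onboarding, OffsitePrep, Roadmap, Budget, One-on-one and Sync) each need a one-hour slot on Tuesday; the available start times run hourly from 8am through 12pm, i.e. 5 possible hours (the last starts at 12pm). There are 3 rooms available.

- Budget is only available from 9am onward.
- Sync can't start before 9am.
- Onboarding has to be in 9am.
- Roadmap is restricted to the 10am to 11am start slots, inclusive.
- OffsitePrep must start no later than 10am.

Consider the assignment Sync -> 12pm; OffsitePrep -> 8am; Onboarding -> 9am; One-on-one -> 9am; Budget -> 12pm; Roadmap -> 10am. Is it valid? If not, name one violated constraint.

Roadmap is restricted to the 10am to 11am start slots, inclusive — holds.
Onboarding has to be in 9am — holds.
There are 3 rooms available — holds.
Budget is only available from 9am onward — holds.
OffsitePrep must start no later than 10am — holds.
Sync can't start before 9am — holds.

Yes, all constraints hold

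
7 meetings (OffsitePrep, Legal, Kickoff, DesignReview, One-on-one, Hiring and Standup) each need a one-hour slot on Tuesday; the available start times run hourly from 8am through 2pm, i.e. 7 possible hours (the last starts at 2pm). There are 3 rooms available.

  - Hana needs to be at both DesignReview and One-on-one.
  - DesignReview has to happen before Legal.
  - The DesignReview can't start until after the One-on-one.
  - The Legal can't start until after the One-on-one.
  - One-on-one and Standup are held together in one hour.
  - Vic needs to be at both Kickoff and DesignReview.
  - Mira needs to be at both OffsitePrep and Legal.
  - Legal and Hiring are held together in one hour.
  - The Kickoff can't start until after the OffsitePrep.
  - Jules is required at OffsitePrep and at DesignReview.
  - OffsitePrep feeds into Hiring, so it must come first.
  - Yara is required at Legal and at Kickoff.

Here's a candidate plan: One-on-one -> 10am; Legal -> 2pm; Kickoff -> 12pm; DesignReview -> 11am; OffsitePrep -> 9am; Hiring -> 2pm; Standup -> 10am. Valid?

Yes, all constraints hold

Jules is required at OffsitePrep and at DesignReview — holds.
Legal and Hiring are held together in one hour — holds.
There are 3 rooms available — holds.
Yara is required at Legal and at Kickoff — holds.
DesignReview has to happen before Legal — holds.
Vic needs to be at both Kickoff and DesignReview — holds.
Mira needs to be at both OffsitePrep and Legal — holds.
One-on-one and Standup are held together in one hour — holds.
The Legal can't start until after the One-on-one — holds.
The Kickoff can't start until after the OffsitePrep — holds.
Hana needs to be at both DesignReview and One-on-one — holds.
The DesignReview can't start until after the One-on-one — holds.
OffsitePrep feeds into Hiring, so it must come first — holds.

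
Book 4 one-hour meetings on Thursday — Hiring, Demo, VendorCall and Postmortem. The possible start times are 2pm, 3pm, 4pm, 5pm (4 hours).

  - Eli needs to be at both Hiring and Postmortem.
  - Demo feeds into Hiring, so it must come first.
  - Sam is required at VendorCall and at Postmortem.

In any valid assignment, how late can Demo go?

4pm

Downstream work caps Demo at 4pm.
Demo at 4pm is achievable: Postmortem in 3pm, Demo in 4pm, VendorCall in 2pm, Hiring in 5pm.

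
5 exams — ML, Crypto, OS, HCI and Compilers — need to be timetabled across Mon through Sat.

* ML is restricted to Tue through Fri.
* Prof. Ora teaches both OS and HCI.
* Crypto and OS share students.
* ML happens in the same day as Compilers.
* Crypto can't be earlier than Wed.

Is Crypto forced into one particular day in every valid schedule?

Crypto can be Wed (e.g. OS=Mon; HCI=Tue; ML=Tue; Crypto=Wed; Compilers=Tue) or Thu (e.g. Compilers -> Tue; HCI -> Tue; Crypto -> Thu; ML -> Tue; OS -> Mon).

No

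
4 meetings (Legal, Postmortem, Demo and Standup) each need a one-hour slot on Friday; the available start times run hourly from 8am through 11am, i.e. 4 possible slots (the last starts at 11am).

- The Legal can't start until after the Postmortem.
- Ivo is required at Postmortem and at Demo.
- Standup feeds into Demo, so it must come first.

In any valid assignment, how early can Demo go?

9am

Precedence pushes Demo to at least 9am.
Demo at 9am is achievable: Demo -> 9am; Legal -> 9am; Standup -> 8am; Postmortem -> 8am.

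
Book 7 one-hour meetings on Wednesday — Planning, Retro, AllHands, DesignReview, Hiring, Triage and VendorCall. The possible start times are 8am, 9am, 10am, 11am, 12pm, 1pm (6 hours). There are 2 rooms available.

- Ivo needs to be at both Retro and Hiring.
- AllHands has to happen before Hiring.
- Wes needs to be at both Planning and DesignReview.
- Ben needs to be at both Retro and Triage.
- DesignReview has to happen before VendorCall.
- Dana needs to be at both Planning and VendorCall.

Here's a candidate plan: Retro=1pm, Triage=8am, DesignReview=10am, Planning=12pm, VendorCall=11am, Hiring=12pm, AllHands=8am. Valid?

Dana needs to be at both Planning and VendorCall — holds.
Ivo needs to be at both Retro and Hiring — holds.
DesignReview has to happen before VendorCall — holds.
Wes needs to be at both Planning and DesignReview — holds.
Ben needs to be at both Retro and Triage — holds.
AllHands has to happen before Hiring — holds.
There are 2 rooms available — holds.

Valid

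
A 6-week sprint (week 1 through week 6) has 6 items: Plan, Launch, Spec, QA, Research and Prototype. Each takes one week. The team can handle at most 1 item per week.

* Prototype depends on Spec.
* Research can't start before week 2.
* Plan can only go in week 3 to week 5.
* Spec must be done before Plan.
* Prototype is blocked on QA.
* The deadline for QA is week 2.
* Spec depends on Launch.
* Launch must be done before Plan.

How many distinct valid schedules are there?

11

Splitting on Plan: it can be week 4 (4), week 5 (7). Listing each branch's schedules as (Launch, Spec, QA, Research, Prototype) by week number:
Plan=week 4: (1,3,2,5,6) (1,3,2,6,5) (2,3,1,5,6) (2,3,1,6,5) — 4.
Plan=week 5: (1,3,2,4,6) (1,3,2,6,4) (1,4,2,3,6) (2,3,1,4,6) (2,3,1,6,4) (2,4,1,3,6) (3,4,1,2,6) — 7.
Summing: 4 + 7 = 11.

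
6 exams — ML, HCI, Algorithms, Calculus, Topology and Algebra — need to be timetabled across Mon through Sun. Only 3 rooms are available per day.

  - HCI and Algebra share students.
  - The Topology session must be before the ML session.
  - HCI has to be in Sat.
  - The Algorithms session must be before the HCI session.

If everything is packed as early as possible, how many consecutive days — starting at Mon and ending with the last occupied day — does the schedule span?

6 days

The precedence chain requires at least 2 distinct days.
With at most 3 per day and 6 exams, at least 2 days are needed.
HCI can't be placed before Sat — that is day 6 counting from Mon — so the schedule must run through at least 6 days.
6 works (last occupied day: Sat): for example ML -> Tue; HCI -> Sat; Algorithms -> Mon; Calculus -> Mon; Algebra -> Tue; Topology -> Mon.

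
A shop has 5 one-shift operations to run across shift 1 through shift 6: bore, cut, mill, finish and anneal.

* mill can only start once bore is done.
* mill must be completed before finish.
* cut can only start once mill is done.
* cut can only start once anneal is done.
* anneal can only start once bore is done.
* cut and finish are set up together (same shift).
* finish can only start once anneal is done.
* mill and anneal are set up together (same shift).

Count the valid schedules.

Splitting on bore: it can be shift 1 (10), shift 2 (6), shift 3 (3), shift 4 (1). Listing each branch's schedules as (cut, mill, finish, anneal) by shift number:
bore=shift 1: (3,2,3,2) (4,2,4,2) (4,3,4,3) (5,2,5,2) (5,3,5,3) (5,4,5,4) (6,2,6,2) (6,3,6,3) (6,4,6,4) (6,5,6,5) — 10.
bore=shift 2: (4,3,4,3) (5,3,5,3) (5,4,5,4) (6,3,6,3) (6,4,6,4) (6,5,6,5) — 6.
bore=shift 3: (5,4,5,4) (6,4,6,4) (6,5,6,5) — 3.
bore=shift 4: (6,5,6,5) — 1.
Summing: 10 + 6 + 3 + 1 = 20.

20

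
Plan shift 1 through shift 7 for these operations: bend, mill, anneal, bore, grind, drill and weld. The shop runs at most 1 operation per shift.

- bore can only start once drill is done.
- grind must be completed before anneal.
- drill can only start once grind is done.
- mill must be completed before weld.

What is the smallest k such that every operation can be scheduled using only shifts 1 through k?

7

The precedence chain requires at least 3 distinct shifts.
With at most 1 per shift and 7 operations, at least 7 shifts are needed.
7 works (last occupied shift: shift 7): for example anneal=shift 4; grind=shift 1; weld=shift 6; bore=shift 5; drill=shift 2; bend=shift 7; mill=shift 3.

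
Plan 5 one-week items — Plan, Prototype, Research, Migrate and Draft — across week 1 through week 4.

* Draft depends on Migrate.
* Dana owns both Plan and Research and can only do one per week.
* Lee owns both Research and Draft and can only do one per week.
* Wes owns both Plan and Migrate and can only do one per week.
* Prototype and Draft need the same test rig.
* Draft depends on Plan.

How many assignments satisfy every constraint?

48

Splitting on Plan: it can be week 1 (18), week 2 (18), week 3 (12). Listing each branch's schedules as (Prototype, Research, Migrate, Draft) by week number:
Plan=week 1: (1,2,2,3) (1,2,2,4) (1,2,3,4) (1,3,2,4) (1,3,3,4) (1,4,2,3) (2,2,2,3) (2,2,2,4) (2,2,3,4) (2,3,2,4) (2,3,3,4) (2,4,2,3) (3,2,2,4) (3,2,3,4) (3,3,2,4) (3,3,3,4) (4,2,2,3) (4,4,2,3) — 18.
Plan=week 2: (1,1,1,3) (1,1,1,4) (1,1,3,4) (1,3,1,4) (1,3,3,4) (1,4,1,3) (2,1,1,3) (2,1,1,4) (2,1,3,4) (2,3,1,4) (2,3,3,4) (2,4,1,3) (3,1,1,4) (3,1,3,4) (3,3,1,4) (3,3,3,4) (4,1,1,3) (4,4,1,3) — 18.
Plan=week 3: (1,1,1,4) (1,1,2,4) (1,2,1,4) (1,2,2,4) (2,1,1,4) (2,1,2,4) (2,2,1,4) (2,2,2,4) (3,1,1,4) (3,1,2,4) (3,2,1,4) (3,2,2,4) — 12.
Summing: 18 + 18 + 12 = 48.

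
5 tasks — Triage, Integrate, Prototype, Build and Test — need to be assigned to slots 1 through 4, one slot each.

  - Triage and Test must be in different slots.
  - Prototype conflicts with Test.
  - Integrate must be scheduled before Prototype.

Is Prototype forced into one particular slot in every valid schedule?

Prototype can be 2 (e.g. Build=1; Integrate=1; Test=3; Triage=1; Prototype=2) or 3 (e.g. Integrate in 1; Triage in 1; Prototype in 3; Build in 1; Test in 2).

No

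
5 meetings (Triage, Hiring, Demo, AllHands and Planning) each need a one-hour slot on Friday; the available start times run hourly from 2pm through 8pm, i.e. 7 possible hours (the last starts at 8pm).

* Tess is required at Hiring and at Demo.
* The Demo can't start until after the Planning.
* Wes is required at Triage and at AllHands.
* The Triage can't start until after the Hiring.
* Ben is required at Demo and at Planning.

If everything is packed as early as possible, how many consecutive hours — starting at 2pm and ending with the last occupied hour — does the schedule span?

The precedence chain requires at least 2 distinct hours.
2 works (last occupied hour: 3pm): for example AllHands in 2pm, Triage in 3pm, Planning in 2pm, Hiring in 2pm, Demo in 3pm.

2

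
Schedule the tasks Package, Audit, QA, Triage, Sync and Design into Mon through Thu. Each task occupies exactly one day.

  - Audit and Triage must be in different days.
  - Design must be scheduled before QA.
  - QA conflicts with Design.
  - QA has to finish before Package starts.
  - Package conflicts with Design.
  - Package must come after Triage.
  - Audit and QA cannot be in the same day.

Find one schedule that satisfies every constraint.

QA=Tue, Triage=Mon, Sync=Mon, Audit=Wed, Package=Wed, Design=Mon

Checking: QA(Tue) before Package(Wed); Design(Mon) before QA(Tue); Triage(Mon) before Package(Wed); QA(Tue) != Design(Mon); Package(Wed) != Design(Mon); Audit(Wed) != QA(Tue); Audit(Wed) != Triage(Mon).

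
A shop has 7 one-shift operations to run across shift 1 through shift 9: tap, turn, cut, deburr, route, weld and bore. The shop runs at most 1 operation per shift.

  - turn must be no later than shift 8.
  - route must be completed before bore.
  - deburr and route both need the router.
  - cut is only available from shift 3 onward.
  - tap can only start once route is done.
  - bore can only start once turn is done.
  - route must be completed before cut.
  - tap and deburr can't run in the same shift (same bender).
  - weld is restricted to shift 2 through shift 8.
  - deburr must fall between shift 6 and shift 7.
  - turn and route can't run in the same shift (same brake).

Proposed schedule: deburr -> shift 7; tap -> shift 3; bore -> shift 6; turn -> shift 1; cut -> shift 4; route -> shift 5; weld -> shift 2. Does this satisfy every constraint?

tap and deburr can't run in the same shift (same bender) — holds.
The shop runs at most 1 operation per shift — holds.
bore can only start once turn is done — holds.
weld is restricted to shift 2 through shift 8 — holds.
turn and route can't run in the same shift (same brake) — holds.
deburr and route both need the router — holds.
turn must be no later than shift 8 — holds.
deburr must fall between shift 6 and shift 7 — holds.
route must be completed before bore — holds.
tap can only start once route is done — violated.
cut is only available from shift 3 onward — holds.
route must be completed before cut — violated.

No — it violates: tap can only start once route is done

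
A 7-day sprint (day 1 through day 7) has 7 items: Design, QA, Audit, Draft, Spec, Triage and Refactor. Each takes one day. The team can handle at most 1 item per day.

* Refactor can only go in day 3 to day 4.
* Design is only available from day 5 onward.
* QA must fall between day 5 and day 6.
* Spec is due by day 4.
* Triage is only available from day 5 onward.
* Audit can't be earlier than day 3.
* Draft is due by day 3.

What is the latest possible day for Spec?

Spec's own window allows nothing later than day 4.
Spec at day 2 is achievable: Triage in day 7, Design in day 6, Refactor in day 3, QA in day 5, Audit in day 4, Draft in day 1, Spec in day 2.
Nothing later works — the capacity limit rule out every day after day 2.

day 2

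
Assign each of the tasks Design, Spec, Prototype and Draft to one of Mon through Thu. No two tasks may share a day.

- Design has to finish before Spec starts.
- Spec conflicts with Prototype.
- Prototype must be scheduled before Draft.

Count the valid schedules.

6

Splitting on Design: it can be Mon (3), Tue (2), Wed (1). Listing each branch's schedules as (Spec, Prototype, Draft):
Design=Mon: (Tue,Wed,Thu) (Wed,Tue,Thu) (Thu,Tue,Wed) — 3.
Design=Tue: (Wed,Mon,Thu) (Thu,Mon,Wed) — 2.
Design=Wed: (Thu,Mon,Tue) — 1.
Summing: 3 + 2 + 1 = 6.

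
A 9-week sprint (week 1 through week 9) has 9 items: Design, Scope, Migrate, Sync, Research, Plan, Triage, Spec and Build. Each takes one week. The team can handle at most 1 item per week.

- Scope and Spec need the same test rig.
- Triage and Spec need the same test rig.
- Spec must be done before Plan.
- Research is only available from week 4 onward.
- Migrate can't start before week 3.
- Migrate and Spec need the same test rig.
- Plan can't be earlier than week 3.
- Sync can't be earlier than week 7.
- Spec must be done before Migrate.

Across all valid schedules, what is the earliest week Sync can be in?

Sync is available from week 7.
Sync at week 7 is achievable: Migrate -> week 3, Spec -> week 1, Triage -> week 8, Research -> week 4, Plan -> week 5, Design -> week 2, Scope -> week 6, Build -> week 9, Sync -> week 7.

week 7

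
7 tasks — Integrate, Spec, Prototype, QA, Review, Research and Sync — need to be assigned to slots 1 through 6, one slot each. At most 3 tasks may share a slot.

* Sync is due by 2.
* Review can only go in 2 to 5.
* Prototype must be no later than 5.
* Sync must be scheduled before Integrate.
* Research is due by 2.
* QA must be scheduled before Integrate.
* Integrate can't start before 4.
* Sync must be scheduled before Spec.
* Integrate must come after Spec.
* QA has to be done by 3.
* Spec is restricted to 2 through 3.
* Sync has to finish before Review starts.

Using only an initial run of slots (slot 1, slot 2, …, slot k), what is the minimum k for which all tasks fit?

4 slots

The precedence chain requires at least 3 distinct slots.
With at most 3 per slot and 7 tasks, at least 3 slots are needed.
Integrate can't be placed before 4, so the schedule must run through at least slot 4.
4 works (last occupied slot: 4): for example Research in 1, Spec in 2, Review in 2, Sync in 1, Integrate in 4, QA in 1, Prototype in 2.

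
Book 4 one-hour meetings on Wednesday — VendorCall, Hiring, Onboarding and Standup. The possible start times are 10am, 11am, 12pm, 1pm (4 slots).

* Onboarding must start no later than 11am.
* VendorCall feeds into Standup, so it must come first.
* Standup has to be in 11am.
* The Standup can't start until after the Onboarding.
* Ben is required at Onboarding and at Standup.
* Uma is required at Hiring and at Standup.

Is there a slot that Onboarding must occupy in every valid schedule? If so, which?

Onboarding's window is 10am–11am.
Standup is fixed at 11am, and Onboarding can't share a slot with Standup.
So Onboarding must be 10am.

10am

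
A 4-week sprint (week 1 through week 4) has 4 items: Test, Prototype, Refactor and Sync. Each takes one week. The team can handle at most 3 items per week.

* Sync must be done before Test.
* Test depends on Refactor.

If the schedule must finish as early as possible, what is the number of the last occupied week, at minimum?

week 2

The precedence chain requires at least 2 distinct weeks.
With at most 3 per week and 4 tasks, at least 2 weeks are needed.
2 works (last occupied week: week 2): for example Test in week 2; Prototype in week 1; Refactor in week 1; Sync in week 1.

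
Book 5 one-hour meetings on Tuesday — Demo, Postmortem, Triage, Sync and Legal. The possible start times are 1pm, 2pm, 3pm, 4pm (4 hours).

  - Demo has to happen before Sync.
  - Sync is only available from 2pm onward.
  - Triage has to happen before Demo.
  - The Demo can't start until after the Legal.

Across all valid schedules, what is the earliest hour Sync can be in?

Sync is available from 2pm; precedence pushes Sync to at least 3pm.
Sync at 3pm is achievable: Triage -> 1pm; Postmortem -> 1pm; Legal -> 1pm; Sync -> 3pm; Demo -> 2pm.

3pm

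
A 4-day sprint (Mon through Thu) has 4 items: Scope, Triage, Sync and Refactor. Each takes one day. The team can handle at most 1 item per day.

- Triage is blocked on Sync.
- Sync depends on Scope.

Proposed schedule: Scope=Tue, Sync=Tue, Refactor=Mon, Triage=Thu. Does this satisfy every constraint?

Triage is blocked on Sync — holds.
The team can handle at most 1 item per day — violated.
Sync depends on Scope — violated.

Invalid. The team can handle at most 1 item per day.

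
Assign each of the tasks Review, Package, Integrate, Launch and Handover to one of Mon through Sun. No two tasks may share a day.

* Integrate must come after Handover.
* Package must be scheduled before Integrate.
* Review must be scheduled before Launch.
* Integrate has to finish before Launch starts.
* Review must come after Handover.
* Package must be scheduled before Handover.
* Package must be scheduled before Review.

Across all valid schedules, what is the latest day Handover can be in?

Thu

Precedence pushes Handover to at least Tue; downstream work caps Handover at Fri.
Handover at Thu is achievable: Integrate in Sat; Launch in Sun; Handover in Thu; Package in Mon; Review in Fri.
Nothing later works — the capacity limit rule out every day after Thu.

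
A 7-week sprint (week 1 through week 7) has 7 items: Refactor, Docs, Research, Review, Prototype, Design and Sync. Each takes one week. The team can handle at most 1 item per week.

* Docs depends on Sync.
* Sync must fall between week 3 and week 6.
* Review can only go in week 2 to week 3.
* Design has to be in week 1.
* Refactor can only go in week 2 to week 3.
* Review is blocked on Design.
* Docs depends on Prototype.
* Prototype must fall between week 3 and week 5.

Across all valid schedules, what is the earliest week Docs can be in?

week 6

Precedence pushes Docs to at least week 4.
Docs at week 6 is achievable: Sync -> week 5, Design -> week 1, Review -> week 2, Prototype -> week 4, Research -> week 7, Refactor -> week 3, Docs -> week 6.
Nothing earlier works — the capacity limit rule out every week before week 6.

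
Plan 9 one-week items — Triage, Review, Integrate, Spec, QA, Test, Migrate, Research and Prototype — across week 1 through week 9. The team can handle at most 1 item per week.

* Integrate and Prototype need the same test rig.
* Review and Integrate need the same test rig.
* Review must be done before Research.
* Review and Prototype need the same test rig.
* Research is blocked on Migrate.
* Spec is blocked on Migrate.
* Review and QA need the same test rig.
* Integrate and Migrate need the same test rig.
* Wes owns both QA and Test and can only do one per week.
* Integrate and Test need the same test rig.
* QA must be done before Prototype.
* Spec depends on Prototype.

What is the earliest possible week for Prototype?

week 2

Precedence pushes Prototype to at least week 2; downstream work caps Prototype at week 8.
Prototype at week 2 is achievable: QA -> week 1; Migrate -> week 3; Spec -> week 4; Test -> week 9; Review -> week 5; Research -> week 6; Triage -> week 7; Prototype -> week 2; Integrate -> week 8.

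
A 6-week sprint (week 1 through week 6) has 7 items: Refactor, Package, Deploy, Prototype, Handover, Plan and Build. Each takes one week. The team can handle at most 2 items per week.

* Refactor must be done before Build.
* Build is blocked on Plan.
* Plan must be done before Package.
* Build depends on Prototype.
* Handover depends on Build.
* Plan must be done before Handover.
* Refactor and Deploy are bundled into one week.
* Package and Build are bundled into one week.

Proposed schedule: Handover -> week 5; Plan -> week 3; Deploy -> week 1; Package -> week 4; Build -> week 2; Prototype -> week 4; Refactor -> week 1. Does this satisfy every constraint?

Invalid. Build depends on Prototype.

Plan must be done before Package — holds.
Build depends on Prototype — violated.
Refactor and Deploy are bundled into one week — holds.
Handover depends on Build — holds.
Build is blocked on Plan — violated.
Refactor must be done before Build — holds.
Plan must be done before Handover — holds.
The team can handle at most 2 items per week — holds.
Package and Build are bundled into one week — violated.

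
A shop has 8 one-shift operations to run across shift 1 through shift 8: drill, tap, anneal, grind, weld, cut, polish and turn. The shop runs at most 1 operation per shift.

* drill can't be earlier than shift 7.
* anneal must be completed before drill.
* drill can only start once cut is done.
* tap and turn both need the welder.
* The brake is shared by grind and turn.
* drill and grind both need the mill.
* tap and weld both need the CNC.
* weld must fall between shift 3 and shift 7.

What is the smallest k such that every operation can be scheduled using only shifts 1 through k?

The precedence chain requires at least 2 distinct shifts.
With at most 1 per shift and 8 operations, at least 8 shifts are needed.
drill can't be placed before shift 7, so the schedule must run through at least shift 7.
8 works (last occupied shift: shift 8): for example tap -> shift 4, cut -> shift 2, weld -> shift 3, anneal -> shift 1, drill -> shift 7, turn -> shift 8, polish -> shift 6, grind -> shift 5.

8 shifts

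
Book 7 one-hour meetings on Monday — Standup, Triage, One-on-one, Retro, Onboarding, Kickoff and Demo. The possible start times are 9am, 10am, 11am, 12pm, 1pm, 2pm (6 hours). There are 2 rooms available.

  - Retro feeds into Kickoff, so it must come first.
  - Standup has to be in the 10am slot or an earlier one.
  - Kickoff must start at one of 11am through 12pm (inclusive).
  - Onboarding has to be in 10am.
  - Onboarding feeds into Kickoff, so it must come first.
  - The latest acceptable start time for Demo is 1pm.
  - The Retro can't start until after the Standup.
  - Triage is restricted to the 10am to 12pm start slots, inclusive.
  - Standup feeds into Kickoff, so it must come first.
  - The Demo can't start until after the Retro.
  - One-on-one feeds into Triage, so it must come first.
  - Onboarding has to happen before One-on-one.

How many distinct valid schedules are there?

Splitting on Standup: it can be 9am (5), 10am (1). Listing each branch's schedules as (Triage, One-on-one, Retro, Onboarding, Kickoff, Demo):
Standup=9am: (12pm,11am,10am,10am,11am,12pm) (12pm,11am,10am,10am,11am,1pm) (12pm,11am,10am,10am,12pm,11am) (12pm,11am,10am,10am,12pm,1pm) (12pm,11am,11am,10am,12pm,1pm) — 5.
Standup=10am: (12pm,11am,11am,10am,12pm,1pm) — 1.
Summing: 5 + 1 = 6.

6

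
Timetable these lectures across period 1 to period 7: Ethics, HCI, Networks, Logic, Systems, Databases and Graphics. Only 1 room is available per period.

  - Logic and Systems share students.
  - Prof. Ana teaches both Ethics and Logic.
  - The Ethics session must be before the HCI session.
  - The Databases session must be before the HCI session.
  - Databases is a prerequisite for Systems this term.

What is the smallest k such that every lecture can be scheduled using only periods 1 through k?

7 periods

The precedence chain requires at least 2 distinct periods.
With at most 1 per period and 7 lectures, at least 7 periods are needed.
7 works (last occupied period: period 7): for example Networks=period 5; Logic=period 6; Systems=period 4; Ethics=period 2; HCI=period 3; Graphics=period 7; Databases=period 1.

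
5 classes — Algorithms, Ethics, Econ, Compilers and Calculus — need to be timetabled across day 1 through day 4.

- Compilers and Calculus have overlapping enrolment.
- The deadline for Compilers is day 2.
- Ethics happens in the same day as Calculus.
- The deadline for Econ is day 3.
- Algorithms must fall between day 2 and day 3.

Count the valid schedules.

Splitting on Algorithms: it can be day 2 (18), day 3 (18). Listing each branch's schedules as (Ethics, Econ, Compilers, Calculus) by day number:
Algorithms=day 2: (1,1,2,1) (1,2,2,1) (1,3,2,1) (2,1,1,2) (2,2,1,2) (2,3,1,2) (3,1,1,3) (3,1,2,3) (3,2,1,3) (3,2,2,3) (3,3,1,3) (3,3,2,3) (4,1,1,4) (4,1,2,4) (4,2,1,4) (4,2,2,4) (4,3,1,4) (4,3,2,4) — 18.
Algorithms=day 3: (1,1,2,1) (1,2,2,1) (1,3,2,1) (2,1,1,2) (2,2,1,2) (2,3,1,2) (3,1,1,3) (3,1,2,3) (3,2,1,3) (3,2,2,3) (3,3,1,3) (3,3,2,3) (4,1,1,4) (4,1,2,4) (4,2,1,4) (4,2,2,4) (4,3,1,4) (4,3,2,4) — 18.
Summing: 18 + 18 = 36.

36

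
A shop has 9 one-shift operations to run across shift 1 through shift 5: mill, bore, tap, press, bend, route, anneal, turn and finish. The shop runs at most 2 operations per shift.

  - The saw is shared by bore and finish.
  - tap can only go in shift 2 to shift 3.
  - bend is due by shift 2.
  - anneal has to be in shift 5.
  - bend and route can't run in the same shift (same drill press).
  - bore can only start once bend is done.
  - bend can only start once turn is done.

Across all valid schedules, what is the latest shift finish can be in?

shift 5

finish at shift 5 is achievable: route -> shift 4; finish -> shift 5; mill -> shift 1; anneal -> shift 5; tap -> shift 2; bend -> shift 2; bore -> shift 3; press -> shift 3; turn -> shift 1.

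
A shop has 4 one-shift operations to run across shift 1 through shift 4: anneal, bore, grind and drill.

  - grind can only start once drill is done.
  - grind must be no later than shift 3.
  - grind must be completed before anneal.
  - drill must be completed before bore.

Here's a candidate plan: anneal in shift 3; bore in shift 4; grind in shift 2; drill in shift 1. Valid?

grind must be no later than shift 3 — holds.
drill must be completed before bore — holds.
grind must be completed before anneal — holds.
grind can only start once drill is done — holds.

Valid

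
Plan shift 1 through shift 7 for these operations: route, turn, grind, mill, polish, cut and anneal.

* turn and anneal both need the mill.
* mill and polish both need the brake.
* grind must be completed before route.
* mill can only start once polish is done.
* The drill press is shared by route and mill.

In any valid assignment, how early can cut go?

shift 1

cut at shift 1 is achievable: polish=shift 1; turn=shift 1; cut=shift 1; grind=shift 1; anneal=shift 2; mill=shift 3; route=shift 2.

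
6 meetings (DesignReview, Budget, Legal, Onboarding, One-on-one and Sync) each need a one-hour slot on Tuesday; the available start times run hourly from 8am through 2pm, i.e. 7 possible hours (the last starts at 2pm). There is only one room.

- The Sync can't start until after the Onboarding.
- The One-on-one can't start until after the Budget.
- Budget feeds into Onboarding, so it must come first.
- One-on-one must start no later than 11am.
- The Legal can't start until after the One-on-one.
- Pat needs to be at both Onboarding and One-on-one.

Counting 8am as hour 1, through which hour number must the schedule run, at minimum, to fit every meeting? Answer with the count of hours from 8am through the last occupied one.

The precedence chain requires at least 3 distinct hours.
With at most 1 per hour and 6 meetings, at least 6 hours are needed.
6 works (last occupied hour: 1pm): for example Sync in 12pm; One-on-one in 9am; DesignReview in 1pm; Budget in 8am; Legal in 11am; Onboarding in 10am.

6 hours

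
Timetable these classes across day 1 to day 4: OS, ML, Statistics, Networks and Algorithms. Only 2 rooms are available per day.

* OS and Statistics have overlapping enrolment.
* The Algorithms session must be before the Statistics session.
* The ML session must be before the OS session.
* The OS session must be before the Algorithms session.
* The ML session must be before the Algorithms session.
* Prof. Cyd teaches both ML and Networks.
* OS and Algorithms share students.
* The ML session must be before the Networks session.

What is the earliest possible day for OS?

day 2

Precedence pushes OS to at least day 2; downstream work caps OS at day 2.
OS at day 2 is achievable: Algorithms=day 3; OS=day 2; ML=day 1; Statistics=day 4; Networks=day 2.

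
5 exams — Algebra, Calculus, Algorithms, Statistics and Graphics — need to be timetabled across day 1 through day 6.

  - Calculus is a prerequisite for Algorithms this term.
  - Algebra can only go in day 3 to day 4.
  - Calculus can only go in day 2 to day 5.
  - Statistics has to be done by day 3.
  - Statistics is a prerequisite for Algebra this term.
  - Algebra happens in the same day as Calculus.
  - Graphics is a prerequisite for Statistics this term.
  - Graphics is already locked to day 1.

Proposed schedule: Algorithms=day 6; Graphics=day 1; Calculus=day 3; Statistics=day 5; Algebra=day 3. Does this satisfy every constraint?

Graphics is a prerequisite for Statistics this term — holds.
Statistics has to be done by day 3 — violated.
Statistics is a prerequisite for Algebra this term — violated.
Calculus can only go in day 2 to day 5 — holds.
Graphics is already locked to day 1 — holds.
Algebra happens in the same day as Calculus — holds.
Calculus is a prerequisite for Algorithms this term — holds.
Algebra can only go in day 3 to day 4 — holds.

No. Statistics has to be done by day 3 is not satisfied.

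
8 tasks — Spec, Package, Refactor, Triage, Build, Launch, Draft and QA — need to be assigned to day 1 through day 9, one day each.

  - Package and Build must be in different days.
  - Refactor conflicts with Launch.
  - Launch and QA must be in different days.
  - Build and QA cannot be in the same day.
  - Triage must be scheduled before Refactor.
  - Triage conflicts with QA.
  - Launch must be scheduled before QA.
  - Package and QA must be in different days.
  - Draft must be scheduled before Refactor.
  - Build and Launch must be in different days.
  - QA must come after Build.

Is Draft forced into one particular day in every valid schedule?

Draft can be day 1 (e.g. Triage=day 1, Refactor=day 2, QA=day 3, Spec=day 1, Draft=day 1, Package=day 1, Launch=day 1, Build=day 2) or day 2 (e.g. QA=day 3, Launch=day 2, Triage=day 1, Draft=day 2, Build=day 1, Refactor=day 3, Package=day 2, Spec=day 1).

No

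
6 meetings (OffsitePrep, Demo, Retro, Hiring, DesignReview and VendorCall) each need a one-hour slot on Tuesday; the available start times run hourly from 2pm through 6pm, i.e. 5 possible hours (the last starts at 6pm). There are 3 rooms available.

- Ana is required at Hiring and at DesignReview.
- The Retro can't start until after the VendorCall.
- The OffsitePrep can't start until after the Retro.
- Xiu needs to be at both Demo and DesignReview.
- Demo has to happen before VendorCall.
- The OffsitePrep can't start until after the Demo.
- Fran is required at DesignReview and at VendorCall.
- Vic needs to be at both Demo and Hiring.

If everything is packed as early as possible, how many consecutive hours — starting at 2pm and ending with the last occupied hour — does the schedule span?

4 hours

The precedence chain requires at least 4 distinct hours.
With at most 3 per hour and 6 meetings, at least 2 hours are needed.
4 works (last occupied hour: 5pm): for example Retro -> 4pm; DesignReview -> 4pm; OffsitePrep -> 5pm; Hiring -> 3pm; Demo -> 2pm; VendorCall -> 3pm.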